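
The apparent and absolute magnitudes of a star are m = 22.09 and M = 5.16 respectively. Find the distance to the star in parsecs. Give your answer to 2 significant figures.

d ≈ 24000 pc

Distance modulus: m − M = 22.09 − (5.16) = 16.930
m − M = 5 log₁₀ d − 5
log₁₀ d = (m − M)/5 + 1 = 4.3860
d = 10^4.3860 = 24320 pc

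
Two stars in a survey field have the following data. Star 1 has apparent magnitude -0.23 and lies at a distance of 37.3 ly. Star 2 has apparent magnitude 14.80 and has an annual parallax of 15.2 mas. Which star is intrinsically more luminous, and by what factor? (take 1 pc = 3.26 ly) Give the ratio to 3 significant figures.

Star 1 is more luminous, by a factor of 31100.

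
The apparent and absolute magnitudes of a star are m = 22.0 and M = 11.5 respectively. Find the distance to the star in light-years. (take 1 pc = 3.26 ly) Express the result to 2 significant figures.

μ = m − M = 10.500
m − M = 5 log₁₀ d − 5
log₁₀ d = (m − M)/5 + 1 = 3.1000
d = 10^3.1000 = 1259 pc
= 4104 ly

d ≈ 4100 ly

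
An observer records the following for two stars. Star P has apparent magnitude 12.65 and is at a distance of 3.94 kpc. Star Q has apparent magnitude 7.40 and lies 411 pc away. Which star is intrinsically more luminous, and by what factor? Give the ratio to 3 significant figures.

Star P: d = 3.94 kpc = 3940 pc
Star P: M = m − 5 log₁₀ d + 5 = 12.65 − 5·3.5955 + 5 = -0.327
Star Q: M = m − 5 log₁₀ d + 5 = 7.40 − 5·2.6138 + 5 = -0.669
ΔM = M_P − M_Q = -0.327 − (-0.669) = 0.342; smaller M is more luminous → Star Q.
L ratio = 10^(0.4 |ΔM|) = 10^0.137 = 1.370

Star Q is more luminous, by a factor of 1.37.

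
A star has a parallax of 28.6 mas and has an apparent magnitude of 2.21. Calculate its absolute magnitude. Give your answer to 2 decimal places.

p = 28.6 mas = 0.0286″ → d = 1/p = 34.97 pc
5 log₁₀(d/10 pc) = 5 log₁₀(34.97) − 5 = 2.718
M = m − 5 log₁₀(d/10) = 2.21 − 2.718 = -0.508

M ≈ -0.51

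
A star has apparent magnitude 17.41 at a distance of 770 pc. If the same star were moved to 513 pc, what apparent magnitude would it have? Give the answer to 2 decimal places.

Flux ∝ 1/d², so Δm = 5 log₁₀(d₂/d₁) = 5 log₁₀(513/770) = -0.882
m₂ = m₁ + Δm = 17.41 + (-0.882) = 16.528

m ≈ 16.53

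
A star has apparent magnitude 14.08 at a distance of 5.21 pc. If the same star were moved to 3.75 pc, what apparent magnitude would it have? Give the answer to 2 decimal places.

m ≈ 13.37

Flux ∝ 1/d², so Δm = 5 log₁₀(d₂/d₁) = 5 log₁₀(3.75/5.21) = -0.714
m₂ = m₁ + Δm = 14.08 + (-0.714) = 13.366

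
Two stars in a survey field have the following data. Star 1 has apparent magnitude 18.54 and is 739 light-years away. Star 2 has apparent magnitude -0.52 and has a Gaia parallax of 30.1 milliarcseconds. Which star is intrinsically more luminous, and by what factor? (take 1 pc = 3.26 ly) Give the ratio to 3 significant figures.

Star 1: d = 739 ly / 3.26 = 226.7 pc
Star 1: M = m − 5 log₁₀ d + 5 = 18.54 − 5·2.3554 + 5 = 11.763
Star 2: p = 30.1 mas = 0.0301″ → d = 1/p = 33.22 pc
Star 2: M = m − 5 log₁₀ d + 5 = -0.52 − 5·1.5214 + 5 = -3.127
ΔM = M_1 − M_2 = 11.763 − (-3.127) = 14.890; smaller M is more luminous → Star 2.
L ratio = 10^(0.4 |ΔM|) = 10^5.956 = 903700

Star 2 is more luminous, by a factor of 904000.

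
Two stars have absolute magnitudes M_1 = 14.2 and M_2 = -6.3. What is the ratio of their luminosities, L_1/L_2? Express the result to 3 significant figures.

L_1/L_2 ≈ 6.31×10^-9

ΔM = M_1 − M_2 = 20.5
L_1/L_2 = 10^(−0.4 ΔM) = 10^-8.200 = 6.310×10^-9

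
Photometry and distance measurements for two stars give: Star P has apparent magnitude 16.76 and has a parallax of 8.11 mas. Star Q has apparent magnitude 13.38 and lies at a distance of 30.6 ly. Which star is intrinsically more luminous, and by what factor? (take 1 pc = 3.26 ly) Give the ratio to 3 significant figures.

Star P is more luminous, by a factor of 7.67.

Star P: p = 8.11 mas = 8.11×10^-3″ → d = 1/p = 123.3 pc
Star P: M = m − 5 log₁₀ d + 5 = 16.76 − 5·2.0910 + 5 = 11.305
Star Q: d = 30.6 ly / 3.26 = 9.387 pc
Star Q: M = m − 5 log₁₀ d + 5 = 13.38 − 5·0.9725 + 5 = 13.517
ΔM = M_P − M_Q = 11.305 − (13.517) = -2.212; smaller M is more luminous → Star P.
L ratio = 10^(0.4 |ΔM|) = 10^0.885 = 7.673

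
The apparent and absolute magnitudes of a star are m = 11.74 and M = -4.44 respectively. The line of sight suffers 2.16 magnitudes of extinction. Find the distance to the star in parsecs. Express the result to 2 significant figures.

m − M = 5 log₁₀(d/10 pc) + A  ⇒  11.74 − (-4.44) − 2.16 = 5 log₁₀(d/10)
14.020 = 5 log₁₀(d/10)
log₁₀ d = (m − M − A)/5 + 1 = 3.8040
d = 10^3.8040 = 6368 pc

d ≈ 6400 pc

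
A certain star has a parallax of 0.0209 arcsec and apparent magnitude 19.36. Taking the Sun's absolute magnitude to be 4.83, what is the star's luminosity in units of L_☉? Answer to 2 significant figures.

L/L_☉ ≈ 3.5×10^-5

d = 1/p = 1/0.0209″ = 47.85 pc
M = m − 5 log₁₀ d + 5 = 19.36 − 5·1.6799 + 5 = 15.961
M − M_☉ = 15.961 − 4.83 = 11.131
L/L_☉ = 10^(−0.4 × 11.131) = 3.529×10^-5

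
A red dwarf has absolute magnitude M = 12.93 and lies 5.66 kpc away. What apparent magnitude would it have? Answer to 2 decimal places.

d = 5.66 kpc = 5660 pc
m = M + 5 log₁₀ d − 5 = 12.93 + 5·3.7528 − 5 = 26.694

m ≈ 26.69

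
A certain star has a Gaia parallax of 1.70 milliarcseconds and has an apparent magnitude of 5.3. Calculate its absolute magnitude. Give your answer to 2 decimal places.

p = 1.70 mas = 1.70×10^-3″ → d = 1/p = 588.2 pc
5 log₁₀(d/10 pc) = 5 log₁₀(588.2) − 5 = 8.848
M = m − 5 log₁₀(d/10) = 5.3 − 8.848 = -3.548

M ≈ -3.55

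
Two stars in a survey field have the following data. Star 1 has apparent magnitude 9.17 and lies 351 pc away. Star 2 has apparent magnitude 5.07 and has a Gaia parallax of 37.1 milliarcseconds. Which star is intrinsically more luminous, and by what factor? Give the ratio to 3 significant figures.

Star 1: M = m − 5 log₁₀ d + 5 = 9.17 − 5·2.5453 + 5 = 1.443
Star 2: p = 37.1 mas = 0.0371″ → d = 1/p = 26.95 pc
Star 2: M = m − 5 log₁₀ d + 5 = 5.07 − 5·1.4306 + 5 = 2.917
ΔM = M_1 − M_2 = 1.443 − (2.917) = -1.473; smaller M is more luminous → Star 1.
L ratio = 10^(0.4 |ΔM|) = 10^0.589 = 3.885

Star 1 is more luminous, by a factor of 3.88.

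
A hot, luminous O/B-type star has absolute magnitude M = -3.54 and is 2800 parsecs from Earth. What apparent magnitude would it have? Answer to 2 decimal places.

m ≈ 8.70

m = M + 5 log₁₀ d − 5 = -3.54 + 5·3.4472 − 5 = 8.696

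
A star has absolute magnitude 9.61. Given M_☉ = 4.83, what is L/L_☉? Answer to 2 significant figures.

L/L_☉ ≈ 0.012

M − M_☉ = 9.61 − 4.83 = 4.780
L/L_☉ = 10^(−0.4 (M − M_☉)) = 10^-1.912 = 0.01225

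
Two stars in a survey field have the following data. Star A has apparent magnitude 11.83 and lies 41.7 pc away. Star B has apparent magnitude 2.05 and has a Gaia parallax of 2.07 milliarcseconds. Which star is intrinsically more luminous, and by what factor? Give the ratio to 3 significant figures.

Star B is more luminous, by a factor of 1.10×10^6.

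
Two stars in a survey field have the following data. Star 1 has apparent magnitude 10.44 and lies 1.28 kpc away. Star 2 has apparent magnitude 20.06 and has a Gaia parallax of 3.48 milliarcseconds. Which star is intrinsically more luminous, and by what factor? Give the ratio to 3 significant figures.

Star 1 is more luminous, by a factor of 140000.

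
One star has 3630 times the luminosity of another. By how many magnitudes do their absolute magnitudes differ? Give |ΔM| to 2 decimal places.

|ΔM| ≈ 8.90

Pogson: ΔM = −2.5 log₁₀(ratio) = −2.5 log₁₀(3630) = −2.5 × 3.5599 = -8.900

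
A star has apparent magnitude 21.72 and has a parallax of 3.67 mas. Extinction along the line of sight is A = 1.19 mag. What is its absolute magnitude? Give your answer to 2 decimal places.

p = 3.67 mas = 3.67×10^-3″ → d = 1/p = 272.5 pc
5 log₁₀(d/10 pc) = 5 log₁₀(272.5) − 5 = 7.177
M = m − 5 log₁₀(d/10) − A = 21.72 − 7.177 − 1.19 = 13.353

M ≈ 13.35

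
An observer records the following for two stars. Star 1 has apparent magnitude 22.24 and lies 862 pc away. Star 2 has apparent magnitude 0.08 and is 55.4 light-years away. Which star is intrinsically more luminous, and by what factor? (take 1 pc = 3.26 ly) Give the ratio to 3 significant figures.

Star 1: M = m − 5 log₁₀ d + 5 = 22.24 − 5·2.9355 + 5 = 12.562
Star 2: d = 55.4 ly / 3.26 = 16.99 pc
Star 2: M = m − 5 log₁₀ d + 5 = 0.08 − 5·1.2303 + 5 = -1.071
ΔM = M_1 − M_2 = 12.562 − (-1.071) = 13.634; smaller M is more luminous → Star 2.
L ratio = 10^(0.4 |ΔM|) = 10^5.454 = 284200

Star 2 is more luminous, by a factor of 284000.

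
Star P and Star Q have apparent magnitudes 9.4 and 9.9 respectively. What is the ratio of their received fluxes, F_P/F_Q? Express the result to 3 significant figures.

F_P/F_Q ≈ 1.58

Δm = 9.4 − (9.9) = -0.5
Flux ratio = 10^(−0.4 Δm) = 10^(−0.4 × -0.5) = 10^0.200 = 1.585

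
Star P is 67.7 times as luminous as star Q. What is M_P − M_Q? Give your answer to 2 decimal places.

Pogson: ΔM = −2.5 log₁₀(ratio) = −2.5 log₁₀(67.7) = −2.5 × 1.8306 = -4.576
Star P is brighter, so it has the smaller magnitude: the difference is negative.

M_P − M_Q ≈ -4.58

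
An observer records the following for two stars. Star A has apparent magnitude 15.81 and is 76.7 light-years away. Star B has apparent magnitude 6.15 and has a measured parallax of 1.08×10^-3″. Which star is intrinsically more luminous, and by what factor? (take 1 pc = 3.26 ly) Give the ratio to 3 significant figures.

Star B is more luminous, by a factor of 1.13×10^7.

Star A: d = 76.7 ly / 3.26 = 23.53 pc
Star A: M = m − 5 log₁₀ d + 5 = 15.81 − 5·1.3716 + 5 = 13.952
Star B: d = 1/p = 1/1.08×10^-3″ = 925.9 pc
Star B: M = m − 5 log₁₀ d + 5 = 6.15 − 5·2.9666 + 5 = -3.683
ΔM = M_A − M_B = 13.952 − (-3.683) = 17.635; smaller M is more luminous → Star B.
L ratio = 10^(0.4 |ΔM|) = 10^7.054 = 1.132×10^7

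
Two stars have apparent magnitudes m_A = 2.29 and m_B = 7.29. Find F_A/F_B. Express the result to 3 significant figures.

F_A/F_B ≈ 100

Magnitude difference = -5.00
Flux ratio = 10^(−0.4 Δm) = 10^(−0.4 × -5.00) = 10^2.000 = 100.0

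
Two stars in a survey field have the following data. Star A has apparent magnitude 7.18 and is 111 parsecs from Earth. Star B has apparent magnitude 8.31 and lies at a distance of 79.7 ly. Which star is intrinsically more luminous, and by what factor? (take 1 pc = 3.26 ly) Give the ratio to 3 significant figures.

Star A is more luminous, by a factor of 58.4.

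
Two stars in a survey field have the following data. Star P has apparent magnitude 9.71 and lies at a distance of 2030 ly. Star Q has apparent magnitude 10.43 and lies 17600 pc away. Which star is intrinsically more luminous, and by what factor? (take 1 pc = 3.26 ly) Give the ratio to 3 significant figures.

Star P: d = 2030 ly / 3.26 = 622.7 pc
Star P: M = m − 5 log₁₀ d + 5 = 9.71 − 5·2.7943 + 5 = 0.739
Star Q: M = m − 5 log₁₀ d + 5 = 10.43 − 5·4.2455 + 5 = -5.798
ΔM = M_P − M_Q = 0.739 − (-5.798) = 6.536; smaller M is more luminous → Star Q.
L ratio = 10^(0.4 |ΔM|) = 10^2.614 = 411.6

Star Q is more luminous, by a factor of 412.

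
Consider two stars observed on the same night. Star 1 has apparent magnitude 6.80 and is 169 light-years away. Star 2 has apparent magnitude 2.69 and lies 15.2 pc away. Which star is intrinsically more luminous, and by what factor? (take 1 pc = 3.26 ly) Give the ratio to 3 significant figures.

Star 2 is more luminous, by a factor of 3.79.

Star 1: d = 169 ly / 3.26 = 51.84 pc
Star 1: M = m − 5 log₁₀ d + 5 = 6.80 − 5·1.7147 + 5 = 3.227
Star 2: M = m − 5 log₁₀ d + 5 = 2.69 − 5·1.1818 + 5 = 1.781
ΔM = M_1 − M_2 = 3.227 − (1.781) = 1.446; smaller M is more luminous → Star 2.
L ratio = 10^(0.4 |ΔM|) = 10^0.578 = 3.787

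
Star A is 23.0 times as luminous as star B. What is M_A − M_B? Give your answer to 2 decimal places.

M_A − M_B ≈ -3.40

Pogson: ΔM = −2.5 log₁₀(ratio) = −2.5 log₁₀(23.0) = −2.5 × 1.3617 = -3.404
Star A is brighter, so it has the smaller magnitude: the difference is negative.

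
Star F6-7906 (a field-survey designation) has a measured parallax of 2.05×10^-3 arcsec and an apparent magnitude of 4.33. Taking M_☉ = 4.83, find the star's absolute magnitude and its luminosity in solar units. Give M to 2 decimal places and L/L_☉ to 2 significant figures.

M ≈ -4.11; L/L_☉ ≈ 3800

d = 1/p = 1/2.05×10^-3″ = 487.8 pc
M = m − 5 log₁₀ d + 5 = 4.33 − 5·2.6882 + 5 = -4.111
M − M_☉ = -4.111 − 4.83 = -8.941
L/L_☉ = 10^(−0.4 × -8.941) = 3771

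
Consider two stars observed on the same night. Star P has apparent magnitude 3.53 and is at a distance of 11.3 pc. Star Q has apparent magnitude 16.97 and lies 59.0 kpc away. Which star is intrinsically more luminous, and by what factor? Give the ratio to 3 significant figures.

Star Q is more luminous, by a factor of 115.

Star P: M = m − 5 log₁₀ d + 5 = 3.53 − 5·1.0531 + 5 = 3.265
Star Q: d = 59.0 kpc = 59000 pc
Star Q: M = m − 5 log₁₀ d + 5 = 16.97 − 5·4.7709 + 5 = -1.884
ΔM = M_P − M_Q = 3.265 − (-1.884) = 5.149; smaller M is more luminous → Star Q.
L ratio = 10^(0.4 |ΔM|) = 10^2.060 = 114.7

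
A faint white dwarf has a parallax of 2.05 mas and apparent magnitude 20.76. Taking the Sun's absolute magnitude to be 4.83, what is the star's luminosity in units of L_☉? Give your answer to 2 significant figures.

L/L_☉ ≈ 1.0×10^-3

d = 1/p = 1000/2.05 mas = 487.8 pc
M = m − 5 log₁₀ d + 5 = 20.76 − 5·2.6882 + 5 = 12.319
M − M_☉ = 12.319 − 4.83 = 7.489
L/L_☉ = 10^(−0.4 × 7.489) = 1.010×10^-3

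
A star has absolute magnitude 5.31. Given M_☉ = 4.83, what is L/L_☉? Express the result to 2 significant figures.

L/L_☉ ≈ 0.64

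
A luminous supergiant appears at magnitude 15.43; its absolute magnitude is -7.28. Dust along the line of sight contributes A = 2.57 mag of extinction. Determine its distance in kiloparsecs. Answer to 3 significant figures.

m − M = 5 log₁₀(d/10 pc) + A  ⇒  15.43 − (-7.28) − 2.57 = 5 log₁₀(d/10)
20.140 = 5 log₁₀(d/10)
log₁₀ d = (m − M − A)/5 + 1 = 5.0280
d = 10^5.0280 = 106700 pc
= 106.7 kpc

d ≈ 107 kpc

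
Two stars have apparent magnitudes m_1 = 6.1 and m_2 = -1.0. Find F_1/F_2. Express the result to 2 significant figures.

Δm = 6.1 − (-1.0) = 7.1
Flux ratio = 10^(−0.4 Δm) = 10^(−0.4 × 7.1) = 10^-2.840 = 1.445×10^-3

F_1/F_2 ≈ 1.4×10^-3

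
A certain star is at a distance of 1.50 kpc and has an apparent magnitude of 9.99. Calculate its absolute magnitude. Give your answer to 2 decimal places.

M ≈ -0.89

d = 1.50 kpc = 1500 pc
5 log₁₀(d/10 pc) = 5 log₁₀(1500) − 5 = 10.880
M = m − 5 log₁₀(d/10) = 9.99 − 10.880 = -0.890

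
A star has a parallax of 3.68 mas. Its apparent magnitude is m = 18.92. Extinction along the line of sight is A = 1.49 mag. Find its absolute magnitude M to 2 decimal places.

M ≈ 10.26

p = 3.68 mas = 3.68×10^-3″ → d = 1/p = 271.7 pc
5 log₁₀(d/10 pc) = 5 log₁₀(271.7) − 5 = 7.171
M = m − 5 log₁₀(d/10) − A = 18.92 − 7.171 − 1.49 = 10.259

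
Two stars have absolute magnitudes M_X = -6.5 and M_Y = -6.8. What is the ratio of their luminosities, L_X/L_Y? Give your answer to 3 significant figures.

L_X/L_Y ≈ 0.759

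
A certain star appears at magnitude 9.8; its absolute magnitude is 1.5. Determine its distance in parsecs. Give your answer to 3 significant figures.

d ≈ 457 pc

μ = m − M = 8.300
m − M = 5 log₁₀ d − 5
log₁₀ d = (m − M)/5 + 1 = 2.6600
d = 10^2.6600 = 457.1 pc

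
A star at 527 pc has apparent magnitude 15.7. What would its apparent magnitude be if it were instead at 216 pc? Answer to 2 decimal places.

m ≈ 13.76

Flux ∝ 1/d², so Δm = 5 log₁₀(d₂/d₁) = 5 log₁₀(216/527) = -1.937
m₂ = m₁ + Δm = 15.7 + (-1.937) = 13.763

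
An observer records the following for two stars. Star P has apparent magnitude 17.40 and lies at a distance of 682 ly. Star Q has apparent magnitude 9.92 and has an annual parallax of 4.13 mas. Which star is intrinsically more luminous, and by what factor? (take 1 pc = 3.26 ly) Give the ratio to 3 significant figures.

Star P: d = 682 ly / 3.26 = 209.2 pc
Star P: M = m − 5 log₁₀ d + 5 = 17.40 − 5·2.3206 + 5 = 10.797
Star Q: p = 4.13 mas = 4.13×10^-3″ → d = 1/p = 242.1 pc
Star Q: M = m − 5 log₁₀ d + 5 = 9.92 − 5·2.3840 + 5 = 3.000
ΔM = M_P − M_Q = 10.797 − (3.000) = 7.797; smaller M is more luminous → Star Q.
L ratio = 10^(0.4 |ΔM|) = 10^3.119 = 1315

Star Q is more luminous, by a factor of 1320.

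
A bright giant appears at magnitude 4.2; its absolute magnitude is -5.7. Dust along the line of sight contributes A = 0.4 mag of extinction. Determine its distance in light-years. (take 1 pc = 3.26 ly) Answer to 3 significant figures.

d ≈ 2590 ly

m − M = 5 log₁₀(d/10 pc) + A  ⇒  4.2 − (-5.7) − 0.4 = 5 log₁₀(d/10)
9.500 = 5 log₁₀(d/10)
log₁₀ d = (m − M − A)/5 + 1 = 2.9000
d = 10^2.9000 = 794.3 pc
= 2590 ly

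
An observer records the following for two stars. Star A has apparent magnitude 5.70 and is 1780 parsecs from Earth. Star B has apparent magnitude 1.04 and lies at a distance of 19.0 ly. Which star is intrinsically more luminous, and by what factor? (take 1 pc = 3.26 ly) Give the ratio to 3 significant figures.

Star A is more luminous, by a factor of 1280.

Star A: M = m − 5 log₁₀ d + 5 = 5.70 − 5·3.2504 + 5 = -5.552
Star B: d = 19.0 ly / 3.26 = 5.828 pc
Star B: M = m − 5 log₁₀ d + 5 = 1.04 − 5·0.7655 + 5 = 2.212
ΔM = M_A − M_B = -5.552 − (2.212) = -7.764; smaller M is more luminous → Star A.
L ratio = 10^(0.4 |ΔM|) = 10^3.106 = 1276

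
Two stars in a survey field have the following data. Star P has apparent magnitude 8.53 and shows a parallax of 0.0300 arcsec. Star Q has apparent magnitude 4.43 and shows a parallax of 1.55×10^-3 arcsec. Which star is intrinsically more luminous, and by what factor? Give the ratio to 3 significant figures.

Star P: d = 1/p = 1/0.0300″ = 33.33 pc
Star P: M = m − 5 log₁₀ d + 5 = 8.53 − 5·1.5229 + 5 = 5.916
Star Q: d = 1/p = 1/1.55×10^-3″ = 645.2 pc
Star Q: M = m − 5 log₁₀ d + 5 = 4.43 − 5·2.8097 + 5 = -4.618
ΔM = M_P − M_Q = 5.916 − (-4.618) = 10.534; smaller M is more luminous → Star Q.
L ratio = 10^(0.4 |ΔM|) = 10^4.214 = 16350

Star Q is more luminous, by a factor of 16400.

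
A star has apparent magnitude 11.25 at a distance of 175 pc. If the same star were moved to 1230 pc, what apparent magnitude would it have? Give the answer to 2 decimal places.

Flux ∝ 1/d², so Δm = 5 log₁₀(d₂/d₁) = 5 log₁₀(1230/175) = 4.234
m₂ = m₁ + Δm = 11.25 + (4.234) = 15.484

m ≈ 15.48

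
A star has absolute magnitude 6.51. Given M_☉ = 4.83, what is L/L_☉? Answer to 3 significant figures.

L/L_☉ ≈ 0.213

M − M_☉ = 6.51 − 4.83 = 1.680
L/L_☉ = 10^(−0.4 (M − M_☉)) = 10^-0.672 = 0.2128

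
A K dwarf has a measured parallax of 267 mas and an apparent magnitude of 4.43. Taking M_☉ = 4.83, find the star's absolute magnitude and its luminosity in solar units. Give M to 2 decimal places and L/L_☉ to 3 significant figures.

M ≈ 6.56; L/L_☉ ≈ 0.203

d = 1/p = 1000/267 mas = 3.745 pc
M = m − 5 log₁₀ d + 5 = 4.43 − 5·0.5735 + 5 = 6.563
M − M_☉ = 6.563 − 4.83 = 1.733
L/L_☉ = 10^(−0.4 × 1.733) = 0.2028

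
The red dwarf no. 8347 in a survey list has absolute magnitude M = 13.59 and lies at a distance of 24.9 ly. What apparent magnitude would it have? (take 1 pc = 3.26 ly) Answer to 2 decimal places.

d = 24.9 ly / 3.26 = 7.638 pc
m = M + 5 log₁₀ d − 5 = 13.59 + 5·0.8830 − 5 = 13.005

m ≈ 13.00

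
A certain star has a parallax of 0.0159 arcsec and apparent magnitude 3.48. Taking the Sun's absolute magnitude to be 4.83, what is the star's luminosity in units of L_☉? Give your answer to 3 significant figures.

L/L_☉ ≈ 137

d = 1/p = 1/0.0159″ = 62.89 pc
M = m − 5 log₁₀ d + 5 = 3.48 − 5·1.7986 + 5 = -0.513
M − M_☉ = -0.513 − 4.83 = -5.343
L/L_☉ = 10^(−0.4 × -5.343) = 137.2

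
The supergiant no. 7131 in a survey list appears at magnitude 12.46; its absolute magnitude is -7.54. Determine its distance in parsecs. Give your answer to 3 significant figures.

d ≈ 100000 pc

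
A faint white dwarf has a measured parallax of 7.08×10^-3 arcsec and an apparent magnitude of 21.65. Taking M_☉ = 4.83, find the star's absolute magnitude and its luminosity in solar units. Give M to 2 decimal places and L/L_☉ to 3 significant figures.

M ≈ 15.90; L/L_☉ ≈ 3.73×10^-5

d = 1/p = 1/7.08×10^-3″ = 141.2 pc
M = m − 5 log₁₀ d + 5 = 21.65 − 5·2.1500 + 5 = 15.900
M − M_☉ = 15.900 − 4.83 = 11.070
L/L_☉ = 10^(−0.4 × 11.070) = 3.732×10^-5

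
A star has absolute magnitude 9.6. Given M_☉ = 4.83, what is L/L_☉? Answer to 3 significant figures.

M − M_☉ = 9.6 − 4.83 = 4.770
L/L_☉ = 10^(−0.4 (M − M_☉)) = 10^-1.908 = 0.01236

L/L_☉ ≈ 0.0124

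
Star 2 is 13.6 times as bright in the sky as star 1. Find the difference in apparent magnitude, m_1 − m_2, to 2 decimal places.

Pogson: Δm = −2.5 log₁₀(ratio) = −2.5 log₁₀(13.6) = −2.5 × 1.1335 = -2.834
Star 2 is brighter so has the smaller magnitude: m_1 − m_2 is positive.

m_1 − m_2 ≈ 2.83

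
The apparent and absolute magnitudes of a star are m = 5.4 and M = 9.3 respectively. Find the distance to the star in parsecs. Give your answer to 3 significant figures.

d ≈ 1.66 pc

μ = m − M = -3.900
m − M = 5 log₁₀ d − 5
log₁₀ d = (m − M)/5 + 1 = 0.2200
d = 10^0.2200 = 1.660 pc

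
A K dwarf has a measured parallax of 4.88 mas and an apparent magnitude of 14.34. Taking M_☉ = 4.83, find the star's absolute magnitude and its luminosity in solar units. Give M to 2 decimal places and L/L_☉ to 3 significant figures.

M ≈ 7.78; L/L_☉ ≈ 0.0659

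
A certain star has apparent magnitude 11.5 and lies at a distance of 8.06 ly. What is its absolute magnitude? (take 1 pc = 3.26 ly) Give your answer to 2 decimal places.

M ≈ 14.53

d = 8.06 ly / 3.26 = 2.472 pc
5 log₁₀(d/10 pc) = 5 log₁₀(2.472) − 5 = -3.034
M = m − 5 log₁₀(d/10) = 11.5 + 3.034 = 14.534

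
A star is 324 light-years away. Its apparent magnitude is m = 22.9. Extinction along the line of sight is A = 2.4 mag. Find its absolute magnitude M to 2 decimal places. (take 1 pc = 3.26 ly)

M ≈ 15.51

d = 324 ly / 3.26 = 99.39 pc
5 log₁₀(d/10 pc) = 5 log₁₀(99.39) − 5 = 4.987
M = m − 5 log₁₀(d/10) − A = 22.9 − 4.987 − 2.4 = 15.513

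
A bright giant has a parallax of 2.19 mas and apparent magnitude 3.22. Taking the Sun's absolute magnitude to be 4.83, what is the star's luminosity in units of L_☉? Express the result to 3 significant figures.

d = 1/p = 1000/2.19 mas = 456.6 pc
M = m − 5 log₁₀ d + 5 = 3.22 − 5·2.6596 + 5 = -5.078
M − M_☉ = -5.078 − 4.83 = -9.908
L/L_☉ = 10^(−0.4 × -9.908) = 9186

L/L_☉ ≈ 9190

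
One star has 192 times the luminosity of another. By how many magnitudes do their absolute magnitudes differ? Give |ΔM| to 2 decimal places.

|ΔM| ≈ 5.71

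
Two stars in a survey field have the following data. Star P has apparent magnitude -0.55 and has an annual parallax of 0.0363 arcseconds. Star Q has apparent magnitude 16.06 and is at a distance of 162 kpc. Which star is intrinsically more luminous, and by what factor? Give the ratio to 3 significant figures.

Star Q is more luminous, by a factor of 7.85.

Star P: d = 1/p = 1/0.0363″ = 27.55 pc
Star P: M = m − 5 log₁₀ d + 5 = -0.55 − 5·1.4401 + 5 = -2.750
Star Q: d = 162 kpc = 162000 pc
Star Q: M = m − 5 log₁₀ d + 5 = 16.06 − 5·5.2095 + 5 = -4.988
ΔM = M_P − M_Q = -2.750 − (-4.988) = 2.237; smaller M is more luminous → Star Q.
L ratio = 10^(0.4 |ΔM|) = 10^0.895 = 7.850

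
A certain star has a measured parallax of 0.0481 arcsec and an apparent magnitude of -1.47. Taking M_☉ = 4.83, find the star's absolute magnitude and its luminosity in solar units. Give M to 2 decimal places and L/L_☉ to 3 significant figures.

d = 1/p = 1/0.0481″ = 20.79 pc
M = m − 5 log₁₀ d + 5 = -1.47 − 5·1.3179 + 5 = -3.059
M − M_☉ = -3.059 − 4.83 = -7.889
L/L_☉ = 10^(−0.4 × -7.889) = 1431

M ≈ -3.06; L/L_☉ ≈ 1430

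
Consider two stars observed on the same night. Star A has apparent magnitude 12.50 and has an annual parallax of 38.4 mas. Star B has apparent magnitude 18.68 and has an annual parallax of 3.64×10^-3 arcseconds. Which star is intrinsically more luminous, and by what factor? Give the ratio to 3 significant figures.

Star A is more luminous, by a factor of 2.66.

Star A: p = 38.4 mas = 0.0384″ → d = 1/p = 26.04 pc
Star A: M = m − 5 log₁₀ d + 5 = 12.50 − 5·1.4157 + 5 = 10.422
Star B: d = 1/p = 1/3.64×10^-3″ = 274.7 pc
Star B: M = m − 5 log₁₀ d + 5 = 18.68 − 5·2.4389 + 5 = 11.486
ΔM = M_A − M_B = 10.422 − (11.486) = -1.064; smaller M is more luminous → Star A.
L ratio = 10^(0.4 |ΔM|) = 10^0.426 = 2.664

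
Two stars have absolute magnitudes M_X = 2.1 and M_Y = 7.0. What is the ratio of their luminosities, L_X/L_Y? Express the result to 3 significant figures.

ΔM = M_X − M_Y = -4.9
L_X/L_Y = 10^(−0.4 ΔM) = 10^1.960 = 91.20

L_X/L_Y ≈ 91.2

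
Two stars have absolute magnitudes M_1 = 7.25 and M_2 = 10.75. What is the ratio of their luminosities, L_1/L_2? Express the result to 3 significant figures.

L_1/L_2 ≈ 25.1

ΔM = M_1 − M_2 = -3.50
L_1/L_2 = 10^(−0.4 ΔM) = 10^1.400 = 25.12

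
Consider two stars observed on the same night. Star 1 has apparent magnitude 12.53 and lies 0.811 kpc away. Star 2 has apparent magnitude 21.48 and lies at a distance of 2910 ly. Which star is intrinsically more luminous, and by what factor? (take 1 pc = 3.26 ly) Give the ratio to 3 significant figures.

Star 1: d = 0.811 kpc = 811.0 pc
Star 1: M = m − 5 log₁₀ d + 5 = 12.53 − 5·2.9090 + 5 = 2.985
Star 2: d = 2910 ly / 3.26 = 892.6 pc
Star 2: M = m − 5 log₁₀ d + 5 = 21.48 − 5·2.9507 + 5 = 11.727
ΔM = M_1 − M_2 = 2.985 − (11.727) = -8.742; smaller M is more luminous → Star 1.
L ratio = 10^(0.4 |ΔM|) = 10^3.497 = 3138

Star 1 is more luminous, by a factor of 3140.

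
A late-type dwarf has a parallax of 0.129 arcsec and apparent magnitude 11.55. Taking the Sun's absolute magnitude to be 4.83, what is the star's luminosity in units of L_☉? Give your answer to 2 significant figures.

d = 1/p = 1/0.129″ = 7.752 pc
M = m − 5 log₁₀ d + 5 = 11.55 − 5·0.8894 + 5 = 12.103
M − M_☉ = 12.103 − 4.83 = 7.273
L/L_☉ = 10^(−0.4 × 7.273) = 1.233×10^-3

L/L_☉ ≈ 1.2×10^-3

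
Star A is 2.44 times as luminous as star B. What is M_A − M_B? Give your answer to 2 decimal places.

M_A − M_B ≈ -0.97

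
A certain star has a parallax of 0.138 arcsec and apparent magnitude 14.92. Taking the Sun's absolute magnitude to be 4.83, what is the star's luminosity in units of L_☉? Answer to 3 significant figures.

d = 1/p = 1/0.138″ = 7.246 pc
M = m − 5 log₁₀ d + 5 = 14.92 − 5·0.8601 + 5 = 15.619
M − M_☉ = 15.619 − 4.83 = 10.789
L/L_☉ = 10^(−0.4 × 10.789) = 4.833×10^-5

L/L_☉ ≈ 4.83×10^-5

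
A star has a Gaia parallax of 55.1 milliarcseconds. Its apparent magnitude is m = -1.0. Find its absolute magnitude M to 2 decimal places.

M ≈ -2.29

p = 55.1 mas = 0.0551″ → d = 1/p = 18.15 pc
5 log₁₀(d/10 pc) = 5 log₁₀(18.15) − 5 = 1.294
M = m − 5 log₁₀(d/10) = -1.0 − 1.294 = -2.294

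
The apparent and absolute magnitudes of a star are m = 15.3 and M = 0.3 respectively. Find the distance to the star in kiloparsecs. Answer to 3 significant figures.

Distance modulus: m − M = 15.3 − (0.3) = 15.000
m − M = 5 log₁₀ d − 5
log₁₀ d = (m − M)/5 + 1 = 4.0000
d = 10^4.0000 = 10000 pc
= 10.00 kpc

d ≈ 10.0 kpc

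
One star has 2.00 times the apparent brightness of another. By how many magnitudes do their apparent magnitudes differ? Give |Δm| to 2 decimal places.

|Δm| ≈ 0.75

Pogson: Δm = −2.5 log₁₀(ratio) = −2.5 log₁₀(2.00) = −2.5 × 0.3010 = -0.753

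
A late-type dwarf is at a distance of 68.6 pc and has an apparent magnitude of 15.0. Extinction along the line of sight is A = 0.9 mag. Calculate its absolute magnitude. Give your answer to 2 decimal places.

M ≈ 9.92

5 log₁₀(d/10 pc) = 5 log₁₀(68.60) − 5 = 4.182
M = m − 5 log₁₀(d/10) − A = 15.0 − 4.182 − 0.9 = 9.918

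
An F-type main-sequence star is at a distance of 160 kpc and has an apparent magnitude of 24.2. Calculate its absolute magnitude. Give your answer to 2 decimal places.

M ≈ 3.18

d = 160 kpc = 160000 pc
5 log₁₀(d/10 pc) = 5 log₁₀(160000) − 5 = 21.021
M = m − 5 log₁₀(d/10) = 24.2 − 21.021 = 3.179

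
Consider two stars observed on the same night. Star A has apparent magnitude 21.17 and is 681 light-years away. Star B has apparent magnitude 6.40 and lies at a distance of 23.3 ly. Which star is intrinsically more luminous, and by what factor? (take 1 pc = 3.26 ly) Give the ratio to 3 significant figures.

Star B is more luminous, by a factor of 947.

Star A: d = 681 ly / 3.26 = 208.9 pc
Star A: M = m − 5 log₁₀ d + 5 = 21.17 − 5·2.3199 + 5 = 14.570
Star B: d = 23.3 ly / 3.26 = 7.147 pc
Star B: M = m − 5 log₁₀ d + 5 = 6.40 − 5·0.8541 + 5 = 7.129
ΔM = M_A − M_B = 14.570 − (7.129) = 7.441; smaller M is more luminous → Star B.
L ratio = 10^(0.4 |ΔM|) = 10^2.976 = 947.1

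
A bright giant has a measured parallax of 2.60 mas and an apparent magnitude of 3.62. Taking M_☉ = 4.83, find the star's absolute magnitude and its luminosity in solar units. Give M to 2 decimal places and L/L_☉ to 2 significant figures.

M ≈ -4.31; L/L_☉ ≈ 4500

d = 1/p = 1000/2.60 mas = 384.6 pc
M = m − 5 log₁₀ d + 5 = 3.62 − 5·2.5850 + 5 = -4.305
M − M_☉ = -4.305 − 4.83 = -9.135
L/L_☉ = 10^(−0.4 × -9.135) = 4509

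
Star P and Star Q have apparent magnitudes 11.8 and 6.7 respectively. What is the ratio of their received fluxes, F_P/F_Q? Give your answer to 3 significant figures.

F_P/F_Q ≈ 9.12×10^-3

Δm = 11.8 − (6.7) = 5.1
Flux ratio = 10^(−0.4 Δm) = 10^(−0.4 × 5.1) = 10^-2.040 = 9.120×10^-3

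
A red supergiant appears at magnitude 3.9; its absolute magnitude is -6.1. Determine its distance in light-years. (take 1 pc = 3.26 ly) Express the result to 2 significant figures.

d ≈ 3300 ly

Distance modulus: m − M = 3.9 − (-6.1) = 10.000
m − M = 5 log₁₀ d − 5
log₁₀ d = (m − M)/5 + 1 = 3.0000
d = 10^3.0000 = 1000 pc
= 3260 ly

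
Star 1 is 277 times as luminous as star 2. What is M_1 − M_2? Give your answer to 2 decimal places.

M_1 − M_2 ≈ -6.11

Pogson: ΔM = −2.5 log₁₀(ratio) = −2.5 log₁₀(277) = −2.5 × 2.4425 = -6.106
Star 1 is brighter, so it has the smaller magnitude: the difference is negative.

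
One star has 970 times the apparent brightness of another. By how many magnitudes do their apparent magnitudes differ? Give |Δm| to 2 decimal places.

|Δm| ≈ 7.47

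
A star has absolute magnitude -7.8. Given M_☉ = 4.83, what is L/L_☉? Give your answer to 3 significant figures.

M − M_☉ = -7.8 − 4.83 = -12.630
L/L_☉ = 10^(−0.4 (M − M_☉)) = 10^5.052 = 112700

L/L_☉ ≈ 113000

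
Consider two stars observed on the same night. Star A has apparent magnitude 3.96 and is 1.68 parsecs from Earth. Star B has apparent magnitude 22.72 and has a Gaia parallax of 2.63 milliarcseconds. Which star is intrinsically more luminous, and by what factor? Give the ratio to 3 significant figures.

Star A: M = m − 5 log₁₀ d + 5 = 3.96 − 5·0.2253 + 5 = 7.833
Star B: p = 2.63 mas = 2.63×10^-3″ → d = 1/p = 380.2 pc
Star B: M = m − 5 log₁₀ d + 5 = 22.72 − 5·2.5800 + 5 = 14.820
ΔM = M_A − M_B = 7.833 − (14.820) = -6.986; smaller M is more luminous → Star A.
L ratio = 10^(0.4 |ΔM|) = 10^2.795 = 623.1

Star A is more luminous, by a factor of 623.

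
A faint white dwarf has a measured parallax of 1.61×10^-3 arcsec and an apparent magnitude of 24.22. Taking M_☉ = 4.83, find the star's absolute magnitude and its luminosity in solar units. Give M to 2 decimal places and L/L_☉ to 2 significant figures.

M ≈ 15.25; L/L_☉ ≈ 6.8×10^-5

d = 1/p = 1/1.61×10^-3″ = 621.1 pc
M = m − 5 log₁₀ d + 5 = 24.22 − 5·2.7932 + 5 = 15.254
M − M_☉ = 15.254 − 4.83 = 10.424
L/L_☉ = 10^(−0.4 × 10.424) = 6.766×10^-5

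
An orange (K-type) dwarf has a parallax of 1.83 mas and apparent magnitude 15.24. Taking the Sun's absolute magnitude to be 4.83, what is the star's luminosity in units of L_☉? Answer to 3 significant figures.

d = 1/p = 1000/1.83 mas = 546.4 pc
M = m − 5 log₁₀ d + 5 = 15.24 − 5·2.7375 + 5 = 6.552
M − M_☉ = 6.552 − 4.83 = 1.722
L/L_☉ = 10^(−0.4 × 1.722) = 0.2047

L/L_☉ ≈ 0.205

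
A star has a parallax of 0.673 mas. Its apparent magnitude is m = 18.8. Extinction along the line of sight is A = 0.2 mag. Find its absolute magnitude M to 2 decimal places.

M ≈ 7.74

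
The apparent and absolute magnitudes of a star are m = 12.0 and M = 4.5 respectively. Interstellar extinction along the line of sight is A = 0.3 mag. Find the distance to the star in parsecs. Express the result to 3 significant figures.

m − M = 5 log₁₀(d/10 pc) + A  ⇒  12.0 − (4.5) − 0.3 = 5 log₁₀(d/10)
7.200 = 5 log₁₀(d/10)
log₁₀ d = (m − M − A)/5 + 1 = 2.4400
d = 10^2.4400 = 275.4 pc

d ≈ 275 pc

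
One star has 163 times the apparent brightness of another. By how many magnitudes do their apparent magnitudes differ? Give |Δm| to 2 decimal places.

|Δm| ≈ 5.53

Pogson: Δm = −2.5 log₁₀(ratio) = −2.5 log₁₀(163) = −2.5 × 2.2122 = -5.530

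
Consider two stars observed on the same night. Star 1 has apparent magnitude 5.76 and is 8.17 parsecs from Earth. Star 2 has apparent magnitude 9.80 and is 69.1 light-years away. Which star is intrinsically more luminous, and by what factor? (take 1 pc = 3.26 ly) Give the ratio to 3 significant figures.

Star 1: M = m − 5 log₁₀ d + 5 = 5.76 − 5·0.9122 + 5 = 6.199
Star 2: d = 69.1 ly / 3.26 = 21.20 pc
Star 2: M = m − 5 log₁₀ d + 5 = 9.80 − 5·1.3263 + 5 = 8.169
ΔM = M_1 − M_2 = 6.199 − (8.169) = -1.970; smaller M is more luminous → Star 1.
L ratio = 10^(0.4 |ΔM|) = 10^0.788 = 6.137

Star 1 is more luminous, by a factor of 6.14.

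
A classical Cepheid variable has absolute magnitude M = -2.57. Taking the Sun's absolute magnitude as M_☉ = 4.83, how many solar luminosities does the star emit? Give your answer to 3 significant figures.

L/L_☉ ≈ 912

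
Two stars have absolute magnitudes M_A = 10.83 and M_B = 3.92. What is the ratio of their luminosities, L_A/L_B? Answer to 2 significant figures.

L_A/L_B ≈ 1.7×10^-3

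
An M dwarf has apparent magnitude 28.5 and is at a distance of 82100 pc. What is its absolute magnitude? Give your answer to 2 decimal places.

5 log₁₀(d/10 pc) = 5 log₁₀(82100) − 5 = 19.572
M = m − 5 log₁₀(d/10) = 28.5 − 19.572 = 8.928

M ≈ 8.93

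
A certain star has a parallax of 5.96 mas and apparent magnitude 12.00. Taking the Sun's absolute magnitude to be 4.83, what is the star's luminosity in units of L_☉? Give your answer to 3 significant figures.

L/L_☉ ≈ 0.382

d = 1/p = 1000/5.96 mas = 167.8 pc
M = m − 5 log₁₀ d + 5 = 12.00 − 5·2.2248 + 5 = 5.876
M − M_☉ = 5.876 − 4.83 = 1.046
L/L_☉ = 10^(−0.4 × 1.046) = 0.3815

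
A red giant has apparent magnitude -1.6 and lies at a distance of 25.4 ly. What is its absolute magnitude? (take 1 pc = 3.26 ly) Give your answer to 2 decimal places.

d = 25.4 ly / 3.26 = 7.791 pc
5 log₁₀(d/10 pc) = 5 log₁₀(7.791) − 5 = -0.542
M = m − 5 log₁₀(d/10) = -1.6 + 0.542 = -1.058

M ≈ -1.06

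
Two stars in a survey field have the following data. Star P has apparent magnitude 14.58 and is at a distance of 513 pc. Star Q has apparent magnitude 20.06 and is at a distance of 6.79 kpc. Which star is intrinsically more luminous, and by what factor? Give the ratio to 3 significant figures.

Star Q is more luminous, by a factor of 1.13.

Star P: M = m − 5 log₁₀ d + 5 = 14.58 − 5·2.7101 + 5 = 6.029
Star Q: d = 6.79 kpc = 6790 pc
Star Q: M = m − 5 log₁₀ d + 5 = 20.06 − 5·3.8319 + 5 = 5.901
ΔM = M_P − M_Q = 6.029 − (5.901) = 0.129; smaller M is more luminous → Star Q.
L ratio = 10^(0.4 |ΔM|) = 10^0.052 = 1.126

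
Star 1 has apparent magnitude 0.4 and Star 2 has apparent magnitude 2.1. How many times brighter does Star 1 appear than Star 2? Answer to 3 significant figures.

Magnitude difference = -1.7
Flux ratio = 10^(−0.4 Δm) = 10^(−0.4 × -1.7) = 10^0.680 = 4.786

4.79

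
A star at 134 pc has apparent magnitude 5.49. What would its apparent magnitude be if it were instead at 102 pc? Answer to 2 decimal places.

Flux ∝ 1/d², so Δm = 5 log₁₀(d₂/d₁) = 5 log₁₀(102/134) = -0.593
m₂ = m₁ + Δm = 5.49 + (-0.593) = 4.897

m ≈ 4.90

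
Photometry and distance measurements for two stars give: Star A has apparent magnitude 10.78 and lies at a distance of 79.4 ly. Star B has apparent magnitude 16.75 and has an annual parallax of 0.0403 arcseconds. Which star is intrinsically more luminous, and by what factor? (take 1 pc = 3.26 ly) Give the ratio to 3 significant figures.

Star A: d = 79.4 ly / 3.26 = 24.36 pc
Star A: M = m − 5 log₁₀ d + 5 = 10.78 − 5·1.3866 + 5 = 8.847
Star B: d = 1/p = 1/0.0403″ = 24.81 pc
Star B: M = m − 5 log₁₀ d + 5 = 16.75 − 5·1.3947 + 5 = 14.777
ΔM = M_A − M_B = 8.847 − (14.777) = -5.930; smaller M is more luminous → Star A.
L ratio = 10^(0.4 |ΔM|) = 10^2.372 = 235.4

Star A is more luminous, by a factor of 235.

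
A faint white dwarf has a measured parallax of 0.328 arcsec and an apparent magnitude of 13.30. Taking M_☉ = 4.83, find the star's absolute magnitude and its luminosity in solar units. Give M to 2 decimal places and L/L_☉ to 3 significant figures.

d = 1/p = 1/0.328″ = 3.049 pc
M = m − 5 log₁₀ d + 5 = 13.30 − 5·0.4841 + 5 = 15.879
M − M_☉ = 15.879 − 4.83 = 11.049
L/L_☉ = 10^(−0.4 × 11.049) = 3.804×10^-5

M ≈ 15.88; L/L_☉ ≈ 3.80×10^-5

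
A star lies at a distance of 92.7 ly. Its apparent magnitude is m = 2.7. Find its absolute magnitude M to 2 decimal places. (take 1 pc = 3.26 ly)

M ≈ 0.43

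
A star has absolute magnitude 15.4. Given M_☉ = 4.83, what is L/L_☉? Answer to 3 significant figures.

L/L_☉ ≈ 5.92×10^-5

M − M_☉ = 15.4 − 4.83 = 10.570
L/L_☉ = 10^(−0.4 (M − M_☉)) = 10^-4.228 = 5.916×10^-5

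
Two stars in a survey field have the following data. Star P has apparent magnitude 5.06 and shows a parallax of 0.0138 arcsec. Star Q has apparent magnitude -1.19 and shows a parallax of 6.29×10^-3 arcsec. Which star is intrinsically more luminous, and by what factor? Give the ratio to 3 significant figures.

Star Q is more luminous, by a factor of 1520.

Star P: d = 1/p = 1/0.0138″ = 72.46 pc
Star P: M = m − 5 log₁₀ d + 5 = 5.06 − 5·1.8601 + 5 = 0.759
Star Q: d = 1/p = 1/6.29×10^-3″ = 159.0 pc
Star Q: M = m − 5 log₁₀ d + 5 = -1.19 − 5·2.2013 + 5 = -7.197
ΔM = M_P − M_Q = 0.759 − (-7.197) = 7.956; smaller M is more luminous → Star Q.
L ratio = 10^(0.4 |ΔM|) = 10^3.182 = 1522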